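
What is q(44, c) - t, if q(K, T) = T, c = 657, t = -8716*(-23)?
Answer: -199811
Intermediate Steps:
t = 200468
q(44, c) - t = 657 - 1*200468 = 657 - 200468 = -199811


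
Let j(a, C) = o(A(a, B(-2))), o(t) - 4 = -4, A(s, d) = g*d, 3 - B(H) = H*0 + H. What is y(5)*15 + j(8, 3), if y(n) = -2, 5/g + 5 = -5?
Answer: -30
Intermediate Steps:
g = -½ (g = 5/(-5 - 5) = 5/(-10) = 5*(-⅒) = -½ ≈ -0.50000)
B(H) = 3 - H (B(H) = 3 - (H*0 + H) = 3 - (0 + H) = 3 - H)
A(s, d) = -d/2
o(t) = 0 (o(t) = 4 - 4 = 0)
j(a, C) = 0
y(5)*15 + j(8, 3) = -2*15 + 0 = -30 + 0 = -30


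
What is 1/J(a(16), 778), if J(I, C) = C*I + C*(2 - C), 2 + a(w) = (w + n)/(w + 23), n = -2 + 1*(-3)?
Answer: -39/23597518 ≈ -1.6527e-6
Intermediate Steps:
n = -5 (n = -2 - 3 = -5)
a(w) = -2 + (-5 + w)/(23 + w) (a(w) = -2 + (w - 5)/(w + 23) = -2 + (-5 + w)/(23 + w))
1/J(a(16), 778) = 1/(778*(2 + (-51 - 1*16)/(23 + 16) - 1*778)) = 1/(778*(2 + (-51 - 16)/39 - 778)) = 1/(778*(2 + (1/39)*(-67) - 778)) = 1/(778*(2 - 67/39 - 778)) = 1/(778*(-30331/39)) = 1/(-23597518/39) = -39/23597518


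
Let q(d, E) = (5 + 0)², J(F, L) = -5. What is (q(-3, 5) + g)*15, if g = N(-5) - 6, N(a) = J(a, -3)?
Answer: 210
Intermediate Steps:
N(a) = -5
q(d, E) = 25 (q(d, E) = 5² = 25)
g = -11 (g = -5 - 6 = -11)
(q(-3, 5) + g)*15 = (25 - 11)*15 = 14*15 = 210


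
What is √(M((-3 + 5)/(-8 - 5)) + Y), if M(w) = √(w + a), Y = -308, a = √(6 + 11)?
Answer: √(-52052 + 13*√13*√(-2 + 13*√17))/13 ≈ 17.493*I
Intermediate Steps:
a = √17 ≈ 4.1231
M(w) = √(w + √17)
√(M((-3 + 5)/(-8 - 5)) + Y) = √(√((-3 + 5)/(-8 - 5) + √17) - 308) = √(√(2/(-13) + √17) - 308) = √(√(2*(-1/13) + √17) - 308) = √(√(-2/13 + √17) - 308) = √(-308 + √(-2/13 + √17))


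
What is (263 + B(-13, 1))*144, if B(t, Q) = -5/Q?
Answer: 37152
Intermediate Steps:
(263 + B(-13, 1))*144 = (263 - 5/1)*144 = (263 - 5*1)*144 = (263 - 5)*144 = 258*144 = 37152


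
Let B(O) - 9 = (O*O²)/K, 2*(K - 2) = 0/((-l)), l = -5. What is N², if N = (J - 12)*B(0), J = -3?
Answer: 18225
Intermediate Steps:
K = 2 (K = 2 + (0/((-1*(-5))))/2 = 2 + (0/5)/2 = 2 + (0*(⅕))/2 = 2 + (½)*0 = 2 + 0 = 2)
B(O) = 9 + O³/2 (B(O) = 9 + (O*O²)/2 = 9 + O³*(½) = 9 + O³/2)
N = -135 (N = (-3 - 12)*(9 + (½)*0³) = -15*(9 + (½)*0) = -15*(9 + 0) = -15*9 = -135)
N² = (-135)² = 18225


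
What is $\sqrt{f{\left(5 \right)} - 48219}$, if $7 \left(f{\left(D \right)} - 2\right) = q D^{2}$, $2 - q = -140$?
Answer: $\frac{i \sqrt{2337783}}{7} \approx 218.43 i$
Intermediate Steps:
$q = 142$ ($q = 2 - -140 = 2 + 140 = 142$)
$f{\left(D \right)} = 2 + \frac{142 D^{2}}{7}$
$\sqrt{f{\left(5 \right)} - 48219} = \sqrt{\left(2 + \frac{142 \cdot 5^{2}}{7}\right) - 48219} = \sqrt{\left(2 + \frac{142}{7} \cdot 25\right) - 48219} = \sqrt{\left(2 + \frac{3550}{7}\right) - 48219} = \sqrt{\frac{3564}{7} - 48219} = \sqrt{- \frac{333969}{7}} = \frac{i \sqrt{2337783}}{7}$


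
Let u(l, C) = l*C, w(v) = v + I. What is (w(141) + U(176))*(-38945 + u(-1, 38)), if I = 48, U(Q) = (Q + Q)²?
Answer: -4837517419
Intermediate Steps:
U(Q) = 4*Q² (U(Q) = (2*Q)² = 4*Q²)
w(v) = 48 + v (w(v) = v + 48 = 48 + v)
u(l, C) = C*l
(w(141) + U(176))*(-38945 + u(-1, 38)) = ((48 + 141) + 4*176²)*(-38945 + 38*(-1)) = (189 + 4*30976)*(-38945 - 38) = (189 + 123904)*(-38983) = 124093*(-38983) = -4837517419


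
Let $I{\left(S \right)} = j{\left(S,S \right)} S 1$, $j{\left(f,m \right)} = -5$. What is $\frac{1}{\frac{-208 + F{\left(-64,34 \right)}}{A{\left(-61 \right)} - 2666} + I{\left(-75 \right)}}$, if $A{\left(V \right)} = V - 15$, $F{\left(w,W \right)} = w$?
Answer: $\frac{1371}{514261} \approx 0.002666$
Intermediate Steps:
$I{\left(S \right)} = - 5 S$ ($I{\left(S \right)} = - 5 S 1 = - 5 S$)
$A{\left(V \right)} = -15 + V$
$\frac{1}{\frac{-208 + F{\left(-64,34 \right)}}{A{\left(-61 \right)} - 2666} + I{\left(-75 \right)}} = \frac{1}{\frac{-208 - 64}{\left(-15 - 61\right) - 2666} - -375} = \frac{1}{- \frac{272}{-76 - 2666} + 375} = \frac{1}{- \frac{272}{-2742} + 375} = \frac{1}{\left(-272\right) \left(- \frac{1}{2742}\right) + 375} = \frac{1}{\frac{136}{1371} + 375} = \frac{1}{\frac{514261}{1371}} = \frac{1371}{514261}$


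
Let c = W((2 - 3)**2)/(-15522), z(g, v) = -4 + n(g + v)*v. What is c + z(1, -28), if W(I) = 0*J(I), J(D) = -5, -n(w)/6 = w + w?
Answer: -9076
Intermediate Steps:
n(w) = -12*w (n(w) = -6*(w + w) = -12*w)
z(g, v) = -4 + v*(-12*g - 12*v) (z(g, v) = -4 + (-12*(g + v))*v = -4 + (-12*g - 12*v)*v = -4 + v*(-12*g - 12*v))
W(I) = 0 (W(I) = 0*(-5) = 0)
c = 0 (c = 0/(-15522) = 0*(-1/15522) = 0)
c + z(1, -28) = 0 + (-4 + 12*(-28)*(-1*1 - 1*(-28))) = 0 + (-4 + 12*(-28)*(-1 + 28)) = 0 + (-4 + 12*(-28)*27) = 0 + (-4 - 9072) = 0 - 9076 = -9076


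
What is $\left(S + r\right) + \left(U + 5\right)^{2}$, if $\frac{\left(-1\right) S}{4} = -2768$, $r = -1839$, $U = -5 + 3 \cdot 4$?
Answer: $9377$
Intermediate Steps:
$U = 7$ ($U = -5 + 12 = 7$)
$S = 11072$ ($S = \left(-4\right) \left(-2768\right) = 11072$)
$\left(S + r\right) + \left(U + 5\right)^{2} = \left(11072 - 1839\right) + \left(7 + 5\right)^{2} = 9233 + 12^{2} = 9233 + 144 = 9377$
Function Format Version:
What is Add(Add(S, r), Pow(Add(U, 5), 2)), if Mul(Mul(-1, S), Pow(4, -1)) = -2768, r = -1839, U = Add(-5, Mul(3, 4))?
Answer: 9377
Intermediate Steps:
U = 7 (U = Add(-5, 12) = 7)
S = 11072 (S = Mul(-4, -2768) = 11072)
Add(Add(S, r), Pow(Add(U, 5), 2)) = Add(Add(11072, -1839), Pow(Add(7, 5), 2)) = Add(9233, Pow(12, 2)) = Add(9233, 144) = 9377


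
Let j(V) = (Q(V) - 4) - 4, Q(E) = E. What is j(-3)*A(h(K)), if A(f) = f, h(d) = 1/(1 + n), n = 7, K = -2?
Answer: -11/8 ≈ -1.3750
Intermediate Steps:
j(V) = -8 + V (j(V) = (V - 4) - 4 = (-4 + V) - 4 = -8 + V)
h(d) = ⅛ (h(d) = 1/(1 + 7) = 1/8 = ⅛)
j(-3)*A(h(K)) = (-8 - 3)*(⅛) = -11*⅛ = -11/8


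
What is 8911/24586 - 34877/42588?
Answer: -12578533/27554436 ≈ -0.45650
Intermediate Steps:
8911/24586 - 34877/42588 = 8911*(1/24586) - 34877*1/42588 = 469/1294 - 34877/42588 = -12578533/27554436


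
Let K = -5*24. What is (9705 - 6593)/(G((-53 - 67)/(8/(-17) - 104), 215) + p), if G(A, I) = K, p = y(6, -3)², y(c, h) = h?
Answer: -3112/111 ≈ -28.036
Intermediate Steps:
K = -120
p = 9 (p = (-3)² = 9)
G(A, I) = -120
(9705 - 6593)/(G((-53 - 67)/(8/(-17) - 104), 215) + p) = (9705 - 6593)/(-120 + 9) = 3112/(-111) = 3112*(-1/111) = -3112/111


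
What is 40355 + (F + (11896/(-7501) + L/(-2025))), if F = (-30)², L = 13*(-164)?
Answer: 626635756607/15189525 ≈ 41254.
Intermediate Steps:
L = -2132
F = 900
40355 + (F + (11896/(-7501) + L/(-2025))) = 40355 + (900 + (11896/(-7501) - 2132/(-2025))) = 40355 + (900 + (11896*(-1/7501) - 2132*(-1/2025))) = 40355 + (900 + (-11896/7501 + 2132/2025)) = 40355 + (900 - 8097268/15189525) = 40355 + 13662475232/15189525 = 626635756607/15189525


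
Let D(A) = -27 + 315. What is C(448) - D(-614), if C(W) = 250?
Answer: -38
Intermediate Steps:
D(A) = 288
C(448) - D(-614) = 250 - 1*288 = 250 - 288 = -38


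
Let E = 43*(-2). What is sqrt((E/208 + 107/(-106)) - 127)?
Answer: I*sqrt(975440726)/2756 ≈ 11.332*I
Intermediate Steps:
E = -86
sqrt((E/208 + 107/(-106)) - 127) = sqrt((-86/208 + 107/(-106)) - 127) = sqrt((-86*1/208 + 107*(-1/106)) - 127) = sqrt((-43/104 - 107/106) - 127) = sqrt(-7843/5512 - 127) = sqrt(-707867/5512) = I*sqrt(975440726)/2756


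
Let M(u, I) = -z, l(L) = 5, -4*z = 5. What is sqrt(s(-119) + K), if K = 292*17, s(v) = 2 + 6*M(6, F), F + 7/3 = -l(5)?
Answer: 7*sqrt(406)/2 ≈ 70.523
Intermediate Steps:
z = -5/4 (z = -1/4*5 = -5/4 ≈ -1.2500)
F = -22/3 (F = -7/3 - 1*5 = -7/3 - 5 = -22/3 ≈ -7.3333)
M(u, I) = 5/4 (M(u, I) = -1*(-5/4) = 5/4)
s(v) = 19/2 (s(v) = 2 + 6*(5/4) = 2 + 15/2 = 19/2)
K = 4964
sqrt(s(-119) + K) = sqrt(19/2 + 4964) = sqrt(9947/2) = 7*sqrt(406)/2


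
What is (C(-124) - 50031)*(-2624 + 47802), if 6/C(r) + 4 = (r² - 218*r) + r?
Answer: -3413053772499/1510 ≈ -2.2603e+9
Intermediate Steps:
C(r) = 6/(-4 + r² - 217*r) (C(r) = 6/(-4 + ((r² - 218*r) + r)) = 6/(-4 + (r² - 217*r)) = 6/(-4 + r² - 217*r))
(C(-124) - 50031)*(-2624 + 47802) = (6/(-4 + (-124)² - 217*(-124)) - 50031)*(-2624 + 47802) = (6/(-4 + 15376 + 26908) - 50031)*45178 = (6/42280 - 50031)*45178 = (6*(1/42280) - 50031)*45178 = (3/21140 - 50031)*45178 = -1057655337/21140*45178 = -3413053772499/1510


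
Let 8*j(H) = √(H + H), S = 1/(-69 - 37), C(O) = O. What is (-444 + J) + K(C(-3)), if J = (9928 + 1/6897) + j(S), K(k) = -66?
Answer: 64955947/6897 + I*√53/424 ≈ 9418.0 + 0.01717*I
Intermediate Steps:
S = -1/106 (S = 1/(-106) = -1/106 ≈ -0.0094340)
j(H) = √2*√H/8 (j(H) = √(H + H)/8 = √(2*H)/8 = (√2*√H)/8 = √2*√H/8)
J = 68473417/6897 + I*√53/424 (J = (9928 + 1/6897) + √2*√(-1/106)/8 = (9928 + 1/6897) + √2*(I*√106/106)/8 = 68473417/6897 + I*√53/424 ≈ 9928.0 + 0.01717*I)
(-444 + J) + K(C(-3)) = (-444 + (68473417/6897 + I*√53/424)) - 66 = (65411149/6897 + I*√53/424) - 66 = 64955947/6897 + I*√53/424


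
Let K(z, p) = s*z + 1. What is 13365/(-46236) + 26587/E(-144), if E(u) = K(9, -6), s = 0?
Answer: 409754389/15412 ≈ 26587.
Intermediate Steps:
K(z, p) = 1 (K(z, p) = 0*z + 1 = 0 + 1 = 1)
E(u) = 1
13365/(-46236) + 26587/E(-144) = 13365/(-46236) + 26587/1 = 13365*(-1/46236) + 26587*1 = -4455/15412 + 26587 = 409754389/15412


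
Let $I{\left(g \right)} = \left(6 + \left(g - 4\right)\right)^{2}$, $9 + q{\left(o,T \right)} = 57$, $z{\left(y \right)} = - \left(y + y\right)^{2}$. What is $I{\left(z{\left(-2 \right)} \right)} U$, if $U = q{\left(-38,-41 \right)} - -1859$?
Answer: $373772$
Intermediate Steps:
$z{\left(y \right)} = - 4 y^{2}$ ($z{\left(y \right)} = - \left(2 y\right)^{2} = - 4 y^{2}$)
$q{\left(o,T \right)} = 48$ ($q{\left(o,T \right)} = -9 + 57 = 48$)
$I{\left(g \right)} = \left(2 + g\right)^{2}$ ($I{\left(g \right)} = \left(6 + \left(-4 + g\right)\right)^{2} = \left(2 + g\right)^{2}$)
$U = 1907$ ($U = 48 - -1859 = 48 + 1859 = 1907$)
$I{\left(z{\left(-2 \right)} \right)} U = \left(2 - 4 \left(-2\right)^{2}\right)^{2} \cdot 1907 = \left(2 - 16\right)^{2} \cdot 1907 = \left(-14\right)^{2} \cdot 1907 = 196 \cdot 1907 = 373772$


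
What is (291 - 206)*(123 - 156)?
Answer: -2805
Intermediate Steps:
(291 - 206)*(123 - 156) = 85*(-33) = -2805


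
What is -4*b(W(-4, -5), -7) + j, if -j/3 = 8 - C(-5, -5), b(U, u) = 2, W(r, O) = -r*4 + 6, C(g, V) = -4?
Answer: -44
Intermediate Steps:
W(r, O) = 6 - 4*r (W(r, O) = -4*r + 6 = 6 - 4*r)
j = -36 (j = -3*(8 - 1*(-4)) = -3*(8 + 4) = -3*12 = -36)
-4*b(W(-4, -5), -7) + j = -4*2 - 36 = -8 - 36 = -44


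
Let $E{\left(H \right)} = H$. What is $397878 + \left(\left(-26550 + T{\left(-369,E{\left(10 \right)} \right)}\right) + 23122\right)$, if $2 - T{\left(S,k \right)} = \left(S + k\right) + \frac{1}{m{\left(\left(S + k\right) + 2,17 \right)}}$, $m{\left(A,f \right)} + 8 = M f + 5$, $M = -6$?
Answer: $\frac{41455156}{105} \approx 3.9481 \cdot 10^{5}$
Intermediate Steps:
$m{\left(A,f \right)} = -3 - 6 f$ ($m{\left(A,f \right)} = -8 - \left(-5 + 6 f\right) = -3 - 6 f$)
$T{\left(S,k \right)} = \frac{211}{105} - S - k$ ($T{\left(S,k \right)} = 2 - \left(\left(S + k\right) + \frac{1}{-3 - 102}\right) = 2 - \left(\left(S + k\right) + \frac{1}{-105}\right) = 2 - \left(\left(S + k\right) - \frac{1}{105}\right) = 2 - \left(- \frac{1}{105} + S + k\right) = \frac{211}{105} - S - k$)
$397878 + \left(\left(-26550 + T{\left(-369,E{\left(10 \right)} \right)}\right) + 23122\right) = 397878 + \left(\left(-26550 - - \frac{37906}{105}\right) + 23122\right) = 397878 + \left(\left(-26550 + \left(\frac{211}{105} + 369 - 10\right)\right) + 23122\right) = 397878 + \left(\left(-26550 + \frac{37906}{105}\right) + 23122\right) = 397878 + \left(- \frac{2749844}{105} + 23122\right) = 397878 - \frac{322034}{105} = \frac{41455156}{105}$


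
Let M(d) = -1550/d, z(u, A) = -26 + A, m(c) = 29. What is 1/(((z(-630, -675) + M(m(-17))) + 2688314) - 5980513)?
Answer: -29/95495650 ≈ -3.0368e-7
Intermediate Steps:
1/(((z(-630, -675) + M(m(-17))) + 2688314) - 5980513) = 1/((((-26 - 675) - 1550/29) + 2688314) - 5980513) = 1/(((-701 - 1550*1/29) + 2688314) - 5980513) = 1/(((-701 - 1550/29) + 2688314) - 5980513) = 1/((-21879/29 + 2688314) - 5980513) = 1/(77939227/29 - 5980513) = 1/(-95495650/29) = -29/95495650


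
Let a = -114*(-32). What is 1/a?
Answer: 1/3648 ≈ 0.00027412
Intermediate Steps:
a = 3648
1/a = 1/3648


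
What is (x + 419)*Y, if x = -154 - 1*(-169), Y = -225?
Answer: -97650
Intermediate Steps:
x = 15 (x = -154 + 169 = 15)
(x + 419)*Y = (15 + 419)*(-225) = 434*(-225) = -97650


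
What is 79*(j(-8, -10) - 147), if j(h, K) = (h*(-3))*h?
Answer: -26781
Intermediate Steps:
j(h, K) = -3*h² (j(h, K) = (-3*h)*h = -3*h²)
79*(j(-8, -10) - 147) = 79*(-3*(-8)² - 147) = 79*(-3*64 - 147) = 79*(-192 - 147) = 79*(-339) = -26781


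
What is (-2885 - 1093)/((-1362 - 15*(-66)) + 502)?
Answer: -153/5 ≈ -30.600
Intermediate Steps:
(-2885 - 1093)/((-1362 - 15*(-66)) + 502) = -3978/((-1362 - 1*(-990)) + 502) = -3978/((-1362 + 990) + 502) = -3978/(-372 + 502) = -3978/130 = -3978*1/130 = -153/5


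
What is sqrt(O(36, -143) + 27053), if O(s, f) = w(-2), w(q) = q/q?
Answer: 9*sqrt(334) ≈ 164.48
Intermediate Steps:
w(q) = 1
O(s, f) = 1
sqrt(O(36, -143) + 27053) = sqrt(1 + 27053) = sqrt(27054) = 9*sqrt(334)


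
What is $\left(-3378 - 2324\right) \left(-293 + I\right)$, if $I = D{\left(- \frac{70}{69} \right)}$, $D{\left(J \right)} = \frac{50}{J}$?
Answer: $\frac{13661992}{7} \approx 1.9517 \cdot 10^{6}$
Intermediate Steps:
$I = - \frac{345}{7}$ ($I = \frac{50}{\left(-70\right) \frac{1}{69}} = \frac{50}{- \frac{70}{69}} = 50 \left(- \frac{69}{70}\right) = - \frac{345}{7} \approx -49.286$)
$\left(-3378 - 2324\right) \left(-293 + I\right) = \left(-3378 - 2324\right) \left(-293 - \frac{345}{7}\right) = \left(-5702\right) \left(- \frac{2396}{7}\right) = \frac{13661992}{7}$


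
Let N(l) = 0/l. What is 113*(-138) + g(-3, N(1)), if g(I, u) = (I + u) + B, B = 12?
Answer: -15585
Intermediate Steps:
N(l) = 0
g(I, u) = 12 + I + u (g(I, u) = (I + u) + 12 = 12 + I + u)
113*(-138) + g(-3, N(1)) = 113*(-138) + (12 - 3 + 0) = -15594 + 9 = -15585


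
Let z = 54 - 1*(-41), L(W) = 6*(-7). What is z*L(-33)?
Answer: -3990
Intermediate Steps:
L(W) = -42
z = 95 (z = 54 + 41 = 95)
z*L(-33) = 95*(-42) = -3990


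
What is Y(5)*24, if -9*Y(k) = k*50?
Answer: -2000/3 ≈ -666.67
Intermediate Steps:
Y(k) = -50*k/9 (Y(k) = -k*50/9 = -50*k/9)
Y(5)*24 = -50/9*5*24 = -250/9*24 = -2000/3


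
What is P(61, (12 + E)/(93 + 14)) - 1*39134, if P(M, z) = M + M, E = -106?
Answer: -39012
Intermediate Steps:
P(M, z) = 2*M
P(61, (12 + E)/(93 + 14)) - 1*39134 = 2*61 - 1*39134 = 122 - 39134 = -39012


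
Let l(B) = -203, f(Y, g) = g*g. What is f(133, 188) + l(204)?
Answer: 35141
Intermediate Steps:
f(Y, g) = g²
f(133, 188) + l(204) = 188² - 203 = 35344 - 203 = 35141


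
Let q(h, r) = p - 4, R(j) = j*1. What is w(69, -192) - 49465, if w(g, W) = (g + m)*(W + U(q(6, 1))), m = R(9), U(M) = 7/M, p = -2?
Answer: -64532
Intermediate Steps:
R(j) = j
q(h, r) = -6 (q(h, r) = -2 - 4 = -6)
m = 9
w(g, W) = (9 + g)*(-7/6 + W) (w(g, W) = (g + 9)*(W + 7/(-6)) = (9 + g)*(W + 7*(-1/6)) = (9 + g)*(W - 7/6) = (9 + g)*(-7/6 + W))
w(69, -192) - 49465 = (-21/2 + 9*(-192) - 7/6*69 - 192*69) - 49465 = (-21/2 - 1728 - 161/2 - 13248) - 49465 = -15067 - 49465 = -64532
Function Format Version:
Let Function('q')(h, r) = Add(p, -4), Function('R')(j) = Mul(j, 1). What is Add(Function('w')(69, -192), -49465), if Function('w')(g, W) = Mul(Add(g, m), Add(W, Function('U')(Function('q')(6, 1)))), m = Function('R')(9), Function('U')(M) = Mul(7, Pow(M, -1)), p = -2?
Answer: -64532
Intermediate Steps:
Function('R')(j) = j
Function('q')(h, r) = -6 (Function('q')(h, r) = Add(-2, -4) = -6)
m = 9
Function('w')(g, W) = Mul(Add(9, g), Add(Rational(-7, 6), W)) (Function('w')(g, W) = Mul(Add(g, 9), Add(W, Mul(7, Pow(-6, -1)))) = Mul(Add(9, g), Add(W, Mul(7, Rational(-1, 6)))) = Mul(Add(9, g), Add(W, Rational(-7, 6))) = Mul(Add(9, g), Add(Rational(-7, 6), W)))
Add(Function('w')(69, -192), -49465) = Add(Add(Rational(-21, 2), Mul(9, -192), Mul(Rational(-7, 6), 69), Mul(-192, 69)), -49465) = Add(Add(Rational(-21, 2), -1728, Rational(-161, 2), -13248), -49465) = Add(-15067, -49465) = -64532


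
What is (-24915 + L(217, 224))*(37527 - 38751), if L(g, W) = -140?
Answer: 30667320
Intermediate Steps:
(-24915 + L(217, 224))*(37527 - 38751) = (-24915 - 140)*(37527 - 38751) = -25055*(-1224) = 30667320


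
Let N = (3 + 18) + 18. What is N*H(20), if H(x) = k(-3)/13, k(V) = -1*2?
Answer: -6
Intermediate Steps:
k(V) = -2
H(x) = -2/13
N = 39 (N = 21 + 18 = 39)
N*H(20) = 39*(-2/13) = -6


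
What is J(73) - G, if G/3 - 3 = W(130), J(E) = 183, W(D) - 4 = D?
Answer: -228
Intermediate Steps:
W(D) = 4 + D
G = 411 (G = 9 + 3*(4 + 130) = 9 + 3*134 = 9 + 402 = 411)
J(73) - G = 183 - 1*411 = 183 - 411 = -228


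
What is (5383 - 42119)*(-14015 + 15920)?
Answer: -69982080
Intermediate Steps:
(5383 - 42119)*(-14015 + 15920) = -36736*1905 = -69982080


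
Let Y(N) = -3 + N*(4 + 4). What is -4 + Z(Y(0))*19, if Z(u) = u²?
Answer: 167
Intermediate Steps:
Y(N) = -3 + 8*N (Y(N) = -3 + N*8 = -3 + 8*N)
-4 + Z(Y(0))*19 = -4 + (-3 + 8*0)²*19 = -4 + (-3 + 0)²*19 = -4 + (-3)²*19 = -4 + 9*19 = -4 + 171 = 167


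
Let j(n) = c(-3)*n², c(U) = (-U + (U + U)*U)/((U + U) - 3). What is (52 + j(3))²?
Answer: 961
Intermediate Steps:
c(U) = (-U + 2*U²)/(-3 + 2*U) (c(U) = (-U + (2*U)*U)/(2*U - 3) = (-U + 2*U²)/(-3 + 2*U))
j(n) = -7*n²/3 (j(n) = (-3*(-1 + 2*(-3))/(-3 + 2*(-3)))*n² = (-3*(-1 - 6)/(-3 - 6))*n² = (-3*(-7)/(-9))*n² = (-3*(-⅑)*(-7))*n² = -7*n²/3)
(52 + j(3))² = (52 - 7/3*3²)² = (52 - 7/3*9)² = (52 - 21)² = 31² = 961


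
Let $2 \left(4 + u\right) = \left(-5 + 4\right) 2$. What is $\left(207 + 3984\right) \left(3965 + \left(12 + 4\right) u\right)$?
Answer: $16282035$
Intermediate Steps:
$u = -5$ ($u = -4 + \frac{\left(-5 + 4\right) 2}{2} = -4 + \frac{\left(-1\right) 2}{2} = -4 + \frac{1}{2} \left(-2\right) = -4 - 1 = -5$)
$\left(207 + 3984\right) \left(3965 + \left(12 + 4\right) u\right) = \left(207 + 3984\right) \left(3965 + \left(12 + 4\right) \left(-5\right)\right) = 4191 \left(3965 + 16 \left(-5\right)\right) = 4191 \left(3965 - 80\right) = 4191 \cdot 3885 = 16282035$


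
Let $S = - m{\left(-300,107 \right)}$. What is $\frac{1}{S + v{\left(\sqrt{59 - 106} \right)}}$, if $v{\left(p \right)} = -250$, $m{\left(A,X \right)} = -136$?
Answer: $- \frac{1}{114} \approx -0.0087719$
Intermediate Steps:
$S = 136$ ($S = \left(-1\right) \left(-136\right) = 136$)
$\frac{1}{S + v{\left(\sqrt{59 - 106} \right)}} = \frac{1}{136 - 250} = \frac{1}{-114} = - \frac{1}{114}$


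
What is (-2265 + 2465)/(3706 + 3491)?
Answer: 200/7197 ≈ 0.027789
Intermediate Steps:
(-2265 + 2465)/(3706 + 3491) = 200/7197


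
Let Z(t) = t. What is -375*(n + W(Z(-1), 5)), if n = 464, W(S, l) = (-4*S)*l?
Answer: -181500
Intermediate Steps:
W(S, l) = -4*S*l
-375*(n + W(Z(-1), 5)) = -375*(464 - 4*(-1)*5) = -375*(464 + 20) = -375*484 = -181500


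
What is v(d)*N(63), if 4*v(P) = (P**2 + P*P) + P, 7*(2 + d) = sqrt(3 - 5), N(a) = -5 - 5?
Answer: -725/49 + 5*I*sqrt(2)/2 ≈ -14.796 + 3.5355*I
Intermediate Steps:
N(a) = -10
d = -2 + I*sqrt(2)/7 (d = -2 + sqrt(3 - 5)/7 = -2 + sqrt(-2)/7 = -2 + (I*sqrt(2))/7 = -2 + I*sqrt(2)/7 ≈ -2.0 + 0.20203*I)
v(P) = P**2/2 + P/4 (v(P) = ((P**2 + P*P) + P)/4 = ((P**2 + P**2) + P)/4 = (2*P**2 + P)/4 = (P + 2*P**2)/4 = P**2/2 + P/4)
v(d)*N(63) = ((-2 + I*sqrt(2)/7)*(1 + 2*(-2 + I*sqrt(2)/7))/4)*(-10) = ((-2 + I*sqrt(2)/7)*(1 + (-4 + 2*I*sqrt(2)/7))/4)*(-10) = ((-2 + I*sqrt(2)/7)*(-3 + 2*I*sqrt(2)/7)/4)*(-10) = ((-3 + 2*I*sqrt(2)/7)*(-2 + I*sqrt(2)/7)/4)*(-10) = -5*(-3 + 2*I*sqrt(2)/7)*(-2 + I*sqrt(2)/7)/2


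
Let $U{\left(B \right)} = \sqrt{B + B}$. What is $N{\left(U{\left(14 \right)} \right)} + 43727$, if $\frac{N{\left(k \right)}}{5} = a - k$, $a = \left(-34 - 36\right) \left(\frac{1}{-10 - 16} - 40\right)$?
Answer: $\frac{750626}{13} - 10 \sqrt{7} \approx 57714.0$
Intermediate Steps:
$U{\left(B \right)} = \sqrt{2} \sqrt{B}$ ($U{\left(B \right)} = \sqrt{2 B} = \sqrt{2} \sqrt{B}$)
$a = \frac{36435}{13}$ ($a = - 70 \left(\frac{1}{-26} - 40\right) = - 70 \left(- \frac{1}{26} - 40\right) = \left(-70\right) \left(- \frac{1041}{26}\right) = \frac{36435}{13} \approx 2802.7$)
$N{\left(k \right)} = \frac{182175}{13} - 5 k$ ($N{\left(k \right)} = 5 \left(\frac{36435}{13} - k\right) = \frac{182175}{13} - 5 k$)
$N{\left(U{\left(14 \right)} \right)} + 43727 = \left(\frac{182175}{13} - 5 \sqrt{2} \sqrt{14}\right) + 43727 = \left(\frac{182175}{13} - 5 \cdot 2 \sqrt{7}\right) + 43727 = \left(\frac{182175}{13} - 10 \sqrt{7}\right) + 43727 = \frac{750626}{13} - 10 \sqrt{7}$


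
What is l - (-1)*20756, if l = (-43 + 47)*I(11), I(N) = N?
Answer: 20800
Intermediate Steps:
l = 44 (l = (-43 + 47)*11 = 4*11 = 44)
l - (-1)*20756 = 44 - (-1)*20756 = 44 - 1*(-20756) = 44 + 20756 = 20800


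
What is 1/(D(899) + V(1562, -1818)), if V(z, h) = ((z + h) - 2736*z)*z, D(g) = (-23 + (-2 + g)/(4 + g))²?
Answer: -90601/604835294809280 ≈ -1.4979e-10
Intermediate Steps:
D(g) = (-23 + (-2 + g)/(4 + g))²
V(z, h) = z*(h - 2735*z) (V(z, h) = ((h + z) - 2736*z)*z = (h - 2735*z)*z = z*(h - 2735*z))
1/(D(899) + V(1562, -1818)) = 1/(4*(47 + 11*899)²/(4 + 899)² + 1562*(-1818 - 2735*1562)) = 1/(4*(47 + 9889)²/903² + 1562*(-1818 - 4272070)) = 1/(4*(1/815409)*9936² + 1562*(-4273888)) = 1/(4*(1/815409)*98724096 - 6675813056) = 1/(43877376/90601 - 6675813056) = 1/(-604835294809280/90601) = -90601/604835294809280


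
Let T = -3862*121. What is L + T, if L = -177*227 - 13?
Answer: -507494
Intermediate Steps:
L = -40192 (L = -40179 - 13 = -40192)
T = -467302
L + T = -40192 - 467302 = -507494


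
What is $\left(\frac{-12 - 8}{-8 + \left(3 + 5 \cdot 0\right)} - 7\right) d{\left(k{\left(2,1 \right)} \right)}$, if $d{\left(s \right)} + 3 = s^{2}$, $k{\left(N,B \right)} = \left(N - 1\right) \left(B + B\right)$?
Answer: $-3$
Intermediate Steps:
$k{\left(N,B \right)} = 2 B \left(-1 + N\right)$ ($k{\left(N,B \right)} = \left(-1 + N\right) 2 B = 2 B \left(-1 + N\right)$)
$d{\left(s \right)} = -3 + s^{2}$
$\left(\frac{-12 - 8}{-8 + \left(3 + 5 \cdot 0\right)} - 7\right) d{\left(k{\left(2,1 \right)} \right)} = \left(\frac{-12 - 8}{-8 + \left(3 + 5 \cdot 0\right)} - 7\right) \left(-3 + \left(2 \cdot 1 \left(-1 + 2\right)\right)^{2}\right) = \left(- \frac{20}{-8 + \left(3 + 0\right)} - 7\right) \left(-3 + \left(2 \cdot 1 \cdot 1\right)^{2}\right) = \left(- \frac{20}{-8 + 3} - 7\right) \left(-3 + 2^{2}\right) = \left(- \frac{20}{-5} - 7\right) \left(-3 + 4\right) = \left(\left(-20\right) \left(- \frac{1}{5}\right) - 7\right) 1 = \left(4 - 7\right) 1 = \left(-3\right) 1 = -3$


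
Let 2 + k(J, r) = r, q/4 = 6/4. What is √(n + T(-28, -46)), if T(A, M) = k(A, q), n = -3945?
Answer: I*√3941 ≈ 62.777*I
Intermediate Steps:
q = 6 (q = 4*(6/4) = 4*(6*(¼)) = 4*(3/2) = 6)
k(J, r) = -2 + r
T(A, M) = 4 (T(A, M) = -2 + 6 = 4)
√(n + T(-28, -46)) = √(-3945 + 4) = √(-3941) = I*√3941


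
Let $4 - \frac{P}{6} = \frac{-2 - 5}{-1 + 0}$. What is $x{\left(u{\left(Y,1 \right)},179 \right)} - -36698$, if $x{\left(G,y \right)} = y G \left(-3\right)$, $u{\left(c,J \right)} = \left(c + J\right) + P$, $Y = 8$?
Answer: $41531$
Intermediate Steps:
$P = -18$ ($P = 24 - 6 \frac{-2 - 5}{-1 + 0} = 24 - 6 \left(- \frac{7}{-1}\right) = 24 - 6 \left(\left(-7\right) \left(-1\right)\right) = 24 - 42 = -18$)
$u{\left(c,J \right)} = -18 + J + c$ ($u{\left(c,J \right)} = \left(c + J\right) - 18 = \left(J + c\right) - 18 = -18 + J + c$)
$x{\left(G,y \right)} = - 3 G y$ ($x{\left(G,y \right)} = G y \left(-3\right) = - 3 G y$)
$x{\left(u{\left(Y,1 \right)},179 \right)} - -36698 = \left(-3\right) \left(-18 + 1 + 8\right) 179 - -36698 = \left(-3\right) \left(-9\right) 179 + 36698 = 4833 + 36698 = 41531$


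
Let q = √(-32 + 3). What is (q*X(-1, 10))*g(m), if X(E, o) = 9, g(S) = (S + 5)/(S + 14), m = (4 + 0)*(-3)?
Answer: -63*I*√29/2 ≈ -169.63*I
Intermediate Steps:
m = -12 (m = 4*(-3) = -12)
q = I*√29 (q = √(-29) = I*√29 ≈ 5.3852*I)
g(S) = (5 + S)/(14 + S)
(q*X(-1, 10))*g(m) = ((I*√29)*9)*((5 - 12)/(14 - 12)) = (9*I*√29)*(-7/2) = -63*I*√29/2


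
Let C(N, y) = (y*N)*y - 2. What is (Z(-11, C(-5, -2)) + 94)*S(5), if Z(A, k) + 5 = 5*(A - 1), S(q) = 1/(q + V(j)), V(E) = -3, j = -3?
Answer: 29/2 ≈ 14.500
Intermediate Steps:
C(N, y) = -2 + N*y**2 (C(N, y) = (N*y)*y - 2 = N*y**2 - 2 = -2 + N*y**2)
S(q) = 1/(-3 + q) (S(q) = 1/(q - 3) = 1/(-3 + q))
Z(A, k) = -10 + 5*A (Z(A, k) = -5 + 5*(A - 1) = -5 + 5*(-1 + A) = -5 + (-5 + 5*A) = -10 + 5*A)
(Z(-11, C(-5, -2)) + 94)*S(5) = ((-10 + 5*(-11)) + 94)/(-3 + 5) = ((-10 - 55) + 94)/2 = (-65 + 94)*(1/2) = 29*(1/2) = 29/2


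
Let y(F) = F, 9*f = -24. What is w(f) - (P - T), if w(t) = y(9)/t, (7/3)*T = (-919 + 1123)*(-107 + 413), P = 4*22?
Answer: 1493059/56 ≈ 26662.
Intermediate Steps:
P = 88
f = -8/3 (f = (1/9)*(-24) = -8/3 ≈ -2.6667)
T = 187272/7 (T = 3*((-919 + 1123)*(-107 + 413))/7 = 3*(204*306)/7 = (3/7)*62424 = 187272/7 ≈ 26753.)
w(t) = 9/t
w(f) - (P - T) = 9/(-8/3) - (88 - 1*187272/7) = 9*(-3/8) - (88 - 187272/7) = -27/8 - 1*(-186656/7) = -27/8 + 186656/7 = 1493059/56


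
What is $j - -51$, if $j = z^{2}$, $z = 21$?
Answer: $492$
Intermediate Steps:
$j = 441$ ($j = 21^{2} = 441$)
$j - -51 = 441 - -51 = 441 + 51 = 492$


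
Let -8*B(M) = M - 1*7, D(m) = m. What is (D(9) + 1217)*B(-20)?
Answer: 16551/4 ≈ 4137.8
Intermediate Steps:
B(M) = 7/8 - M/8 (B(M) = -(M - 1*7)/8 = -(M - 7)/8 = -(-7 + M)/8 = 7/8 - M/8)
(D(9) + 1217)*B(-20) = (9 + 1217)*(7/8 - ⅛*(-20)) = 1226*(7/8 + 5/2) = 1226*(27/8) = 16551/4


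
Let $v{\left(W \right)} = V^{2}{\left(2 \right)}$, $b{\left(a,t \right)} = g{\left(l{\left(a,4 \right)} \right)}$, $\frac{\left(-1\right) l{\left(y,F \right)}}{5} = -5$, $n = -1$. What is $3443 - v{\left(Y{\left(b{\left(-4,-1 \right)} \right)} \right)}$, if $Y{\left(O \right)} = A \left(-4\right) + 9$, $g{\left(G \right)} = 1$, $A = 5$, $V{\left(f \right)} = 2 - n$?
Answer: $3434$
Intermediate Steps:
$V{\left(f \right)} = 3$ ($V{\left(f \right)} = 2 - -1 = 2 + 1 = 3$)
$l{\left(y,F \right)} = 25$ ($l{\left(y,F \right)} = \left(-5\right) \left(-5\right) = 25$)
$b{\left(a,t \right)} = 1$
$Y{\left(O \right)} = -11$ ($Y{\left(O \right)} = 5 \left(-4\right) + 9 = -20 + 9 = -11$)
$v{\left(W \right)} = 9$ ($v{\left(W \right)} = 3^{2} = 9$)
$3443 - v{\left(Y{\left(b{\left(-4,-1 \right)} \right)} \right)} = 3443 - 9 = 3434$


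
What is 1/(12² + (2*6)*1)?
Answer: 1/156 ≈ 0.0064103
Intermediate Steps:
1/(12² + (2*6)*1) = 1/(144 + 12*1) = 1/(144 + 12) = 1/156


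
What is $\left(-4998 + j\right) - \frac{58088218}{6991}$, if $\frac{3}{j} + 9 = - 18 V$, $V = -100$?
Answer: $- \frac{55538446901}{4173627} \approx -13307.0$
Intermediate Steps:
$j = \frac{1}{597}$ ($j = \frac{3}{-9 - -1800} = \frac{3}{-9 + 1800} = \frac{3}{1791} = 3 \cdot \frac{1}{1791} = \frac{1}{597} \approx 0.001675$)
$\left(-4998 + j\right) - \frac{58088218}{6991} = \left(-4998 + \frac{1}{597}\right) - \frac{58088218}{6991} = - \frac{2983805}{597} - \frac{58088218}{6991} = - \frac{55538446901}{4173627}$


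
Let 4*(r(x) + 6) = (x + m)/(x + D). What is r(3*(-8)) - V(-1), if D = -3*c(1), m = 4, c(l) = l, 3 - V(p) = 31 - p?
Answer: 626/27 ≈ 23.185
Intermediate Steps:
V(p) = -28 + p (V(p) = 3 - (31 - p) = 3 + (-31 + p) = -28 + p)
D = -3 (D = -3*1 = -3)
r(x) = -6 + (4 + x)/(4*(-3 + x)) (r(x) = -6 + ((x + 4)/(x - 3))/4 = -6 + ((4 + x)/(-3 + x))/4 = -6 + (4 + x)/(4*(-3 + x)))
r(3*(-8)) - V(-1) = (76 - 69*(-8))/(4*(-3 + 3*(-8))) - (-28 - 1) = (76 - 23*(-24))/(4*(-3 - 24)) - 1*(-29) = (¼)*(76 + 552)/(-27) + 29 = (¼)*(-1/27)*628 + 29 = -157/27 + 29 = 626/27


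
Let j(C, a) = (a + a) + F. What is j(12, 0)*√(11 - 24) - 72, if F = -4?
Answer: -72 - 4*I*√13 ≈ -72.0 - 14.422*I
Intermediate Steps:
j(C, a) = -4 + 2*a (j(C, a) = (a + a) - 4 = 2*a - 4 = -4 + 2*a)
j(12, 0)*√(11 - 24) - 72 = (-4 + 2*0)*√(11 - 24) - 72 = (-4 + 0)*√(-13) - 72 = -4*I*√13 - 72 = -72 - 4*I*√13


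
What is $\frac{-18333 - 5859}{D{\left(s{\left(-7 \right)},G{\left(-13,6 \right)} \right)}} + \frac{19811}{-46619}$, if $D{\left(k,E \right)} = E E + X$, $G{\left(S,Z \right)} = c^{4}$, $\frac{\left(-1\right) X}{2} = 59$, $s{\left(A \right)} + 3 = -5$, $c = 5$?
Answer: $- \frac{2954713675}{6068348611} \approx -0.48691$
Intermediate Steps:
$s{\left(A \right)} = -8$ ($s{\left(A \right)} = -3 - 5 = -8$)
$X = -118$ ($X = \left(-2\right) 59 = -118$)
$G{\left(S,Z \right)} = 625$ ($G{\left(S,Z \right)} = 5^{4} = 625$)
$D{\left(k,E \right)} = -118 + E^{2}$ ($D{\left(k,E \right)} = E E - 118 = E^{2} - 118 = -118 + E^{2}$)
$\frac{-18333 - 5859}{D{\left(s{\left(-7 \right)},G{\left(-13,6 \right)} \right)}} + \frac{19811}{-46619} = \frac{-18333 - 5859}{-118 + 625^{2}} + \frac{19811}{-46619} = - \frac{24192}{-118 + 390625} + 19811 \left(- \frac{1}{46619}\right) = - \frac{24192}{390507} - \frac{19811}{46619} = \left(-24192\right) \frac{1}{390507} - \frac{19811}{46619} = - \frac{8064}{130169} - \frac{19811}{46619} = - \frac{2954713675}{6068348611}$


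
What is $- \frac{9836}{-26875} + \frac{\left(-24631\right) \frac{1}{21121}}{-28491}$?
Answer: $\frac{5919557688721}{16172257295625} \approx 0.36603$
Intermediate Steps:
$- \frac{9836}{-26875} + \frac{\left(-24631\right) \frac{1}{21121}}{-28491} = \left(-9836\right) \left(- \frac{1}{26875}\right) + \left(-24631\right) \frac{1}{21121} \left(- \frac{1}{28491}\right) = \frac{9836}{26875} - - \frac{24631}{601758411} = \frac{9836}{26875} + \frac{24631}{601758411} = \frac{5919557688721}{16172257295625}$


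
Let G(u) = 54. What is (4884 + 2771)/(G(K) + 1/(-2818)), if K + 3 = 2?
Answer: 21571790/152171 ≈ 141.76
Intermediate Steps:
K = -1 (K = -3 + 2 = -1)
(4884 + 2771)/(G(K) + 1/(-2818)) = (4884 + 2771)/(54 + 1/(-2818)) = 7655/(54 - 1/2818) = 7655/(152171/2818) = 7655*(2818/152171) = 21571790/152171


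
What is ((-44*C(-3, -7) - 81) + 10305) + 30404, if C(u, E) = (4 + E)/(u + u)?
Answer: 40606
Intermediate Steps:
C(u, E) = (4 + E)/(2*u) (C(u, E) = (4 + E)/((2*u)) = (4 + E)*(1/(2*u)) = (4 + E)/(2*u))
((-44*C(-3, -7) - 81) + 10305) + 30404 = ((-22*(4 - 7)/(-3) - 81) + 10305) + 30404 = ((-22*(-1)*(-3)/3 - 81) + 10305) + 30404 = ((-44*½ - 81) + 10305) + 30404 = ((-22 - 81) + 10305) + 30404 = (-103 + 10305) + 30404 = 10202 + 30404 = 40606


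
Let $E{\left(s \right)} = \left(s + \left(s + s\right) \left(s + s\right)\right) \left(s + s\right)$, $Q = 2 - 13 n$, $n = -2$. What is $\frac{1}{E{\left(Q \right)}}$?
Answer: $\frac{1}{177184} \approx 5.6439 \cdot 10^{-6}$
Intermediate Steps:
$Q = 28$ ($Q = 2 - -26 = 2 + 26 = 28$)
$E{\left(s \right)} = 2 s \left(s + 4 s^{2}\right)$ ($E{\left(s \right)} = \left(s + 2 s 2 s\right) 2 s = \left(s + 4 s^{2}\right) 2 s = 2 s \left(s + 4 s^{2}\right)$)
$\frac{1}{E{\left(Q \right)}} = \frac{1}{28^{2} \left(2 + 8 \cdot 28\right)} = \frac{1}{784 \left(2 + 224\right)} = \frac{1}{784 \cdot 226} = \frac{1}{177184}$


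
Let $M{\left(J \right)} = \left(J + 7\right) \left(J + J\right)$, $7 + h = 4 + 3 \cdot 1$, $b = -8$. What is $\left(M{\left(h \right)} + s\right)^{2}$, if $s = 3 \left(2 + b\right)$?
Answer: $324$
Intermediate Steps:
$h = 0$ ($h = -7 + \left(4 + 3 \cdot 1\right) = -7 + \left(4 + 3\right) = -7 + 7 = 0$)
$M{\left(J \right)} = 2 J \left(7 + J\right)$ ($M{\left(J \right)} = \left(7 + J\right) 2 J = 2 J \left(7 + J\right)$)
$s = -18$ ($s = 3 \left(2 - 8\right) = 3 \left(-6\right) = -18$)
$\left(M{\left(h \right)} + s\right)^{2} = \left(2 \cdot 0 \left(7 + 0\right) - 18\right)^{2} = \left(2 \cdot 0 \cdot 7 - 18\right)^{2} = \left(0 - 18\right)^{2} = \left(-18\right)^{2} = 324$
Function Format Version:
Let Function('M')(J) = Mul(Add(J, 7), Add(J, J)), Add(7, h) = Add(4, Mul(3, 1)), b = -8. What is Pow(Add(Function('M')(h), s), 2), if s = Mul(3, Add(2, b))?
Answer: 324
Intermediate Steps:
h = 0 (h = Add(-7, Add(4, Mul(3, 1))) = Add(-7, Add(4, 3)) = Add(-7, 7) = 0)
Function('M')(J) = Mul(2, J, Add(7, J)) (Function('M')(J) = Mul(Add(7, J), Mul(2, J)) = Mul(2, J, Add(7, J)))
s = -18 (s = Mul(3, Add(2, -8)) = Mul(3, -6) = -18)
Pow(Add(Function('M')(h), s), 2) = Pow(Add(Mul(2, 0, Add(7, 0)), -18), 2) = Pow(Add(Mul(2, 0, 7), -18), 2) = Pow(Add(0, -18), 2) = Pow(-18, 2) = 324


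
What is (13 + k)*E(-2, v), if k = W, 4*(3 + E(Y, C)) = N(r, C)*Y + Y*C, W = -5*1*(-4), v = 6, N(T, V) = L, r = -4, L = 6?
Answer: -297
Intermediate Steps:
N(T, V) = 6
W = 20 (W = -5*(-4) = 20)
E(Y, C) = -3 + 3*Y/2 + C*Y/4 (E(Y, C) = -3 + (6*Y + Y*C)/4 = -3 + (6*Y + C*Y)/4 = -3 + (3*Y/2 + C*Y/4) = -3 + 3*Y/2 + C*Y/4)
k = 20
(13 + k)*E(-2, v) = (13 + 20)*(-3 + (3/2)*(-2) + (1/4)*6*(-2)) = 33*(-3 - 3 - 3) = 33*(-9) = -297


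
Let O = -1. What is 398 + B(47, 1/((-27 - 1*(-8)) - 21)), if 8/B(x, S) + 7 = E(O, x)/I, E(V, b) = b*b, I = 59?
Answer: 178820/449 ≈ 398.26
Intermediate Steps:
E(V, b) = b²
B(x, S) = 8/(-7 + x²/59)
398 + B(47, 1/((-27 - 1*(-8)) - 21)) = 398 + 472/(-413 + 47²) = 398 + 472/(-413 + 2209) = 398 + 472/1796 = 398 + 472*(1/1796) = 398 + 118/449 = 178820/449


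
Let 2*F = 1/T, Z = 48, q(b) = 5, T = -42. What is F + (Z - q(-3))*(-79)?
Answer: -285349/84 ≈ -3397.0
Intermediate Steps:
F = -1/84 (F = (½)/(-42) = (½)*(-1/42) = -1/84 ≈ -0.011905)
F + (Z - q(-3))*(-79) = -1/84 + (48 - 1*5)*(-79) = -1/84 + (48 - 5)*(-79) = -1/84 + 43*(-79) = -1/84 - 3397 = -285349/84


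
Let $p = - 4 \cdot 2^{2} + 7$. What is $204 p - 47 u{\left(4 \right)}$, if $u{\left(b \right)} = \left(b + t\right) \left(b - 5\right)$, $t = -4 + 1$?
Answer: $-1789$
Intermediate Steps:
$t = -3$
$p = -9$ ($p = \left(-4\right) 4 + 7 = -16 + 7 = -9$)
$u{\left(b \right)} = \left(-5 + b\right) \left(-3 + b\right)$ ($u{\left(b \right)} = \left(b - 3\right) \left(b - 5\right) = \left(-3 + b\right) \left(-5 + b\right) = \left(-5 + b\right) \left(-3 + b\right)$)
$204 p - 47 u{\left(4 \right)} = 204 \left(-9\right) - 47 \left(15 + 4^{2} - 32\right) = -1836 - 47 \left(15 + 16 - 32\right) = -1836 - -47 = -1836 + 47 = -1789$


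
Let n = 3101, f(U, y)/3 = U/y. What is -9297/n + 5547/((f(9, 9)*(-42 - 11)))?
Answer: -6226490/164353 ≈ -37.885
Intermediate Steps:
f(U, y) = 3*U/y (f(U, y) = 3*(U/y) = 3*U/y)
-9297/n + 5547/((f(9, 9)*(-42 - 11))) = -9297/3101 + 5547/(((3*9/9)*(-42 - 11))) = -9297*1/3101 + 5547/(((3*9*(⅑))*(-53))) = -9297/3101 + 5547/((3*(-53))) = -9297/3101 + 5547/(-159) = -9297/3101 + 5547*(-1/159) = -9297/3101 - 1849/53 = -6226490/164353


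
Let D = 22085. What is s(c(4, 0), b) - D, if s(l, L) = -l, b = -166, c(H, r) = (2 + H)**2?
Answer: -22121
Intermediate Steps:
s(c(4, 0), b) - D = -(2 + 4)**2 - 1*22085 = -1*6**2 - 22085 = -1*36 - 22085 = -36 - 22085 = -22121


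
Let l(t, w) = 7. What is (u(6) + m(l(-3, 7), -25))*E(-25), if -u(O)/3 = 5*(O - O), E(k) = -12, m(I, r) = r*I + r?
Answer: 2400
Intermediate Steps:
m(I, r) = r + I*r (m(I, r) = I*r + r = r + I*r)
u(O) = 0 (u(O) = -15*(O - O) = -15*0 = -3*0 = 0)
(u(6) + m(l(-3, 7), -25))*E(-25) = (0 - 25*(1 + 7))*(-12) = (0 - 25*8)*(-12) = (0 - 200)*(-12) = -200*(-12) = 2400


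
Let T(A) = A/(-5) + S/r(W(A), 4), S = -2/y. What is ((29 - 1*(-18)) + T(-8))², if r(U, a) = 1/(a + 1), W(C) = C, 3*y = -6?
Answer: 71824/25 ≈ 2873.0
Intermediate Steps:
y = -2 (y = (⅓)*(-6) = -2)
r(U, a) = 1/(1 + a)
S = 1 (S = -2/(-2) = -2*(-½) = 1)
T(A) = 5 - A/5 (T(A) = A/(-5) + 1/1/(1 + 4) = A*(-⅕) + 1/1/5 = -A/5 + 1/(⅕) = -A/5 + 1*5 = -A/5 + 5 = 5 - A/5)
((29 - 1*(-18)) + T(-8))² = ((29 - 1*(-18)) + (5 - ⅕*(-8)))² = ((29 + 18) + (5 + 8/5))² = (47 + 33/5)² = (268/5)² = 71824/25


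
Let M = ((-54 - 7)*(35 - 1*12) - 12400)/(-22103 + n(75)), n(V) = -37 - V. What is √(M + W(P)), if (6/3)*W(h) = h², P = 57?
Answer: √356447776070/14810 ≈ 40.313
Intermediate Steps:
M = 4601/7405 (M = ((-54 - 7)*(35 - 1*12) - 12400)/(-22103 + (-37 - 1*75)) = (-61*(35 - 12) - 12400)/(-22103 + (-37 - 75)) = (-61*23 - 12400)/(-22103 - 112) = (-1403 - 12400)/(-22215) = -13803*(-1/22215) = 4601/7405 ≈ 0.62134)
W(h) = h²/2
√(M + W(P)) = √(4601/7405 + (½)*57²) = √(4601/7405 + (½)*3249) = √(4601/7405 + 3249/2) = √(24068047/14810) = √356447776070/14810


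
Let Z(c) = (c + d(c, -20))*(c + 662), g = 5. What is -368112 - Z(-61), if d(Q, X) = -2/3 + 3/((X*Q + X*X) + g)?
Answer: -1613875784/4875 ≈ -3.3105e+5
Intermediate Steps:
d(Q, X) = -⅔ + 3/(5 + X² + Q*X) (d(Q, X) = -2/3 + 3/((X*Q + X*X) + 5) = -2*⅓ + 3/((Q*X + X²) + 5) = -⅔ + 3/((X² + Q*X) + 5) = -⅔ + 3/(5 + X² + Q*X))
Z(c) = (662 + c)*(c + (-801 + 40*c)/(3*(405 - 20*c))) (Z(c) = (c + (-1 - 2*(-20)² - 2*c*(-20))/(3*(5 + (-20)² + c*(-20))))*(c + 662) = (c + (-1 - 2*400 + 40*c)/(3*(5 + 400 - 20*c)))*(662 + c) = (c + (-1 - 800 + 40*c)/(3*(405 - 20*c)))*(662 + c) = (c + (-801 + 40*c)/(3*(405 - 20*c)))*(662 + c) = (662 + c)*(c + (-801 + 40*c)/(3*(405 - 20*c))))
-368112 - Z(-61) = -368112 - (530262 - 830009*(-61) + 60*(-61)³ + 38465*(-61)²)/(15*(-81 + 4*(-61))) = -368112 - (530262 + 50630549 + 60*(-226981) + 38465*3721)/(15*(-81 - 244)) = -368112 - (530262 + 50630549 - 13618860 + 143128265)/(15*(-325)) = -368112 - (-1)*180670216/(15*325) = -368112 - 1*(-180670216/4875) = -368112 + 180670216/4875 = -1613875784/4875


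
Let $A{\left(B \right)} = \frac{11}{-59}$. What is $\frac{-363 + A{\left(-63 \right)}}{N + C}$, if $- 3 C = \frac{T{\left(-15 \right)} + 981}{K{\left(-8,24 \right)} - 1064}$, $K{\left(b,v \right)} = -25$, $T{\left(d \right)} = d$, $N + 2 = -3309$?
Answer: $\frac{23335092}{212716063} \approx 0.1097$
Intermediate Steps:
$N = -3311$ ($N = -2 - 3309 = -3311$)
$A{\left(B \right)} = - \frac{11}{59}$ ($A{\left(B \right)} = 11 \left(- \frac{1}{59}\right) = - \frac{11}{59}$)
$C = \frac{322}{1089}$ ($C = - \frac{\left(-15 + 981\right) \frac{1}{-25 - 1064}}{3} = - \frac{966 \frac{1}{-1089}}{3} = - \frac{966 \left(- \frac{1}{1089}\right)}{3} = \left(- \frac{1}{3}\right) \left(- \frac{322}{363}\right) = \frac{322}{1089} \approx 0.29568$)
$\frac{-363 + A{\left(-63 \right)}}{N + C} = \frac{-363 - \frac{11}{59}}{-3311 + \frac{322}{1089}} = - \frac{21428}{59 \left(- \frac{3605357}{1089}\right)} = \left(- \frac{21428}{59}\right) \left(- \frac{1089}{3605357}\right) = \frac{23335092}{212716063}$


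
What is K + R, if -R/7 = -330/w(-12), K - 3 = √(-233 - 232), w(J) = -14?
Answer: -162 + I*√465 ≈ -162.0 + 21.564*I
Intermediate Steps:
K = 3 + I*√465 (K = 3 + √(-233 - 232) = 3 + √(-465) = 3 + I*√465 ≈ 3.0 + 21.564*I)
R = -165 (R = -(-2310)/(-14) = -(-2310)*(-1)/14 = -7*165/7 = -165)
K + R = (3 + I*√465) - 165 = -162 + I*√465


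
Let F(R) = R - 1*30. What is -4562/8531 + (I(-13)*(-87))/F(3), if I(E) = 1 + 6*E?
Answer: -19090781/76779 ≈ -248.65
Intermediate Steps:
F(R) = -30 + R (F(R) = R - 30 = -30 + R)
-4562/8531 + (I(-13)*(-87))/F(3) = -4562/8531 + ((1 + 6*(-13))*(-87))/(-30 + 3) = -4562*1/8531 + ((1 - 78)*(-87))/(-27) = -4562/8531 - 77*(-87)*(-1/27) = -4562/8531 + 6699*(-1/27) = -4562/8531 - 2233/9 = -19090781/76779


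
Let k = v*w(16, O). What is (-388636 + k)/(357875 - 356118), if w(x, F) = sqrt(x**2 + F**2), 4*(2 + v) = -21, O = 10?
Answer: -388636/1757 - 29*sqrt(89)/3514 ≈ -221.27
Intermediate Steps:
v = -29/4 (v = -2 + (1/4)*(-21) = -2 - 21/4 = -29/4 ≈ -7.2500)
w(x, F) = sqrt(F**2 + x**2)
k = -29*sqrt(89)/2 (k = -29*sqrt(10**2 + 16**2)/4 = -29*sqrt(100 + 256)/4 = -29*sqrt(89)/2 ≈ -136.79)
(-388636 + k)/(357875 - 356118) = (-388636 - 29*sqrt(89)/2)/(357875 - 356118) = (-388636 - 29*sqrt(89)/2)/1757 = (-388636 - 29*sqrt(89)/2)*(1/1757) = -388636/1757 - 29*sqrt(89)/3514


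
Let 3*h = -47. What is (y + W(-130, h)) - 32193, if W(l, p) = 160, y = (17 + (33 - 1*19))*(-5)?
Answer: -32188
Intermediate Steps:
h = -47/3 (h = (1/3)*(-47) = -47/3 ≈ -15.667)
y = -155 (y = (17 + (33 - 19))*(-5) = (17 + 14)*(-5) = 31*(-5) = -155)
(y + W(-130, h)) - 32193 = (-155 + 160) - 32193 = 5 - 32193 = -32188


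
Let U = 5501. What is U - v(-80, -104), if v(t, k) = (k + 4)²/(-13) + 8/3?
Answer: 244435/39 ≈ 6267.6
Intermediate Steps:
v(t, k) = 8/3 - (4 + k)²/13 (v(t, k) = (4 + k)²*(-1/13) + 8*(⅓) = -(4 + k)²/13 + 8/3 = 8/3 - (4 + k)²/13)
U - v(-80, -104) = 5501 - (8/3 - (4 - 104)²/13) = 5501 - (8/3 - 1/13*(-100)²) = 5501 - (8/3 - 1/13*10000) = 5501 - (8/3 - 10000/13) = 5501 - 1*(-29896/39) = 5501 + 29896/39 = 244435/39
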